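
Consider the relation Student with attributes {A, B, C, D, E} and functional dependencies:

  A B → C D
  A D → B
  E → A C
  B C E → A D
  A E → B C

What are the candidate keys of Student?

Attribute E never appears on the right-hand side of any dependency, so E must belong to every candidate key.
{E}⁺ = {A, B, C, D, E}, which is all of the schema, so {E} is the only candidate key.

(E)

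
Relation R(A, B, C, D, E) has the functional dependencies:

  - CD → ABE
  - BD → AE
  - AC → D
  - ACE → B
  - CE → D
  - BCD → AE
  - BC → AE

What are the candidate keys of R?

Attribute C never appears on the right-hand side of any dependency, so C must belong to every candidate key.
{C}⁺ = {C}, which is not all of the schema, so we must add further attributes.
{A, C}⁺: AC→D adds D; CD→ABE adds B, E → {A, B, C, D, E}. Minimal: {C}⁺ = {C}; {A}⁺ = {A} — none reach the full schema.
{B, C}⁺: BC→AE adds A, E; AC→D adds D → {A, B, C, D, E}. Minimal: {C}⁺ = {C}; {B}⁺ = {B} — none reach the full schema.
{C, D}⁺: CD→ABE adds A, B, E → {A, B, C, D, E}. Minimal: {D}⁺ = {D}; {C}⁺ = {C} — none reach the full schema.
{C, E}⁺: CE→D adds D; CD→ABE adds A, B → {A, B, C, D, E}. Minimal: {E}⁺ = {E}; {C}⁺ = {C} — none reach the full schema.
Any other superkey contains one of these as a subset, so there are no further candidate keys.

AC; BC; CD; CE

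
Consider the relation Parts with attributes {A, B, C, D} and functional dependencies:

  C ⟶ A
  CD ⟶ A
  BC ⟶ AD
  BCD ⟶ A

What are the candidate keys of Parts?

Attributes B, C never appear on any right-hand side, so every candidate key must contain {B, C}.
{B, C}⁺ = {A, B, C, D}, which is all of the schema, so {B, C} is the only candidate key.

(B, C)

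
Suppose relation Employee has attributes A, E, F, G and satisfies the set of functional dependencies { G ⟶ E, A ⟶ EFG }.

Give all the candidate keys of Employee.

{A}

{A}⁺: A→EFG adds E, F, G → {A, E, F, G}.
No other minimal superkey exists.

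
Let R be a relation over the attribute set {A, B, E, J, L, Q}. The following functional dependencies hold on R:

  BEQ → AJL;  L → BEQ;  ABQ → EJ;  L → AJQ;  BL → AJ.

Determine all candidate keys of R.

{L}, {A, B, Q}, {B, E, Q}

{L}⁺: L→BEQ adds B, E, Q; L→AJQ adds A, J → {A, B, E, J, L, Q}.
{A, B, Q}⁺: ABQ→EJ adds E, J; BEQ→AJL adds L → {A, B, E, J, L, Q}. Minimal: {B, Q}⁺ = {B, Q}; {A, Q}⁺ = {A, Q}; {A, B}⁺ = {A, B} — none reach the full schema.
{B, E, Q}⁺: BEQ→AJL adds A, J, L → {A, B, E, J, L, Q}. Minimal: {E, Q}⁺ = {E, Q}; {B, Q}⁺ = {B, Q}; {B, E}⁺ = {B, E} — none reach the full schema.
Any other superkey contains one of these as a subset, so there are no further candidate keys.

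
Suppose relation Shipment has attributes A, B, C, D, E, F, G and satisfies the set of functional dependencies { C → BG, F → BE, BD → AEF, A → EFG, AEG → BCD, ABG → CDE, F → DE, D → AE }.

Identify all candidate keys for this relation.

{A}, {D}, {F}

{A}⁺: A→EFG adds E, F, G; AEG→BCD adds B, C, D → {A, B, C, D, E, F, G}.
{D}⁺: D→AE adds A, E; A→EFG adds F, G; AEG→BCD adds B, C → {A, B, C, D, E, F, G}.
{F}⁺: F→BE adds B, E; F→DE adds D; D→AE adds A; A→EFG adds G; AEG→BCD adds C → {A, B, C, D, E, F, G}.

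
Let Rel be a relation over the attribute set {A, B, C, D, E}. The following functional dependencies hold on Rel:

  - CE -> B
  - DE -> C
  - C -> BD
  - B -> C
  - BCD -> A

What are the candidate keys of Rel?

{B, E}⁺: B→C adds C; C→BD adds D; BCD→A adds A → {A, B, C, D, E}. Minimal: {E}⁺ = {E}; {B}⁺ = {A, B, C, D} — none reach the full schema.
{C, E}⁺: CE→B adds B; C→BD adds D; BCD→A adds A → {A, B, C, D, E}. Minimal: {E}⁺ = {E}; {C}⁺ = {A, B, C, D} — none reach the full schema.
{D, E}⁺: DE→C adds C; C→BD adds B; BCD→A adds A → {A, B, C, D, E}. Minimal: {E}⁺ = {E}; {D}⁺ = {D} — none reach the full schema.

{B, E}, {C, E}, {D, E}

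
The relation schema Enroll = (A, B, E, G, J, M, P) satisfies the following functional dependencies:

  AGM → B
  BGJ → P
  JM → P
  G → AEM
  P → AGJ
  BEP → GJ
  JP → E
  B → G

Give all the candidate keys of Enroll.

{P}, {B, J}, {G, J}, {J, M}

{P}⁺: P→AGJ adds A, G, J; JP→E adds E; G→AEM adds M; AGM→B adds B → {A, B, E, G, J, M, P}.
{B, J}⁺: B→G adds G; BGJ→P adds P; G→AEM adds A, E, M → {A, B, E, G, J, M, P}. Minimal: {J}⁺ = {J}; {B}⁺ = {A, B, E, G, M} — none reach the full schema.
{G, J}⁺: G→AEM adds A, E, M; AGM→B adds B; BGJ→P adds P → {A, B, E, G, J, M, P}. Minimal: {J}⁺ = {J}; {G}⁺ = {A, B, E, G, M} — none reach the full schema.
{J, M}⁺: JM→P adds P; P→AGJ adds A, G; JP→E adds E; AGM→B adds B → {A, B, E, G, J, M, P}. Minimal: {M}⁺ = {M}; {J}⁺ = {J} — none reach the full schema.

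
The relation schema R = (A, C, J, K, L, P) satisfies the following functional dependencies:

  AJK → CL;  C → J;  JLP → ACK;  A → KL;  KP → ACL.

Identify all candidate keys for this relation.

Attribute P never appears on the right-hand side of any dependency, so P must belong to every candidate key.
{P}⁺ = {P}, which is not all of the schema, so we must add further attributes.
{A, P}⁺: A→KL adds K, L; KP→ACL adds C; C→J adds J → {A, C, J, K, L, P}. Minimal: {P}⁺ = {P}; {A}⁺ = {A, K, L} — none reach the full schema.
{K, P}⁺: KP→ACL adds A, C, L; C→J adds J → {A, C, J, K, L, P}. Minimal: {P}⁺ = {P}; {K}⁺ = {K} — none reach the full schema.
{C, L, P}⁺: C→J adds J; JLP→ACK adds A, K → {A, C, J, K, L, P}. Minimal: {L, P}⁺ = {L, P}; {C, P}⁺ = {C, J, P}; {C, L}⁺ = {C, J, L} — none reach the full schema.
{J, L, P}⁺: JLP→ACK adds A, C, K → {A, C, J, K, L, P}. Minimal: {L, P}⁺ = {L, P}; {J, P}⁺ = {J, P}; {J, L}⁺ = {J, L} — none reach the full schema.
Any other superkey contains one of these as a subset, so there are no further candidate keys.

{A, P}; {K, P}; {C, L, P}; {J, L, P}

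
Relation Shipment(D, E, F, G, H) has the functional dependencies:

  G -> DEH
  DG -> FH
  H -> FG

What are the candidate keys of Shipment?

{G}; {H}

{G}⁺: G→DEH adds D, E, H; DG→FH adds F → {D, E, F, G, H}.
{H}⁺: H→FG adds F, G; G→DEH adds D, E → {D, E, F, G, H}.
Any other superkey contains one of these as a subset, so there are no further candidate keys.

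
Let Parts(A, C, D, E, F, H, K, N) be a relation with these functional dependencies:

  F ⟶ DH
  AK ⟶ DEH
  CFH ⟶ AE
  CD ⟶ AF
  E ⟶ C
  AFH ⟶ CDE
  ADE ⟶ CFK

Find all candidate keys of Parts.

(A, F, N); (A, K, N); (C, D, N); (C, F, N); (D, E, N); (E, F, N)

{A, F, N}⁺: F→DH adds D, H; AFH→CDE adds C, E; ADE→CFK adds K → {A, C, D, E, F, H, K, N}. Minimal: {F, N}⁺ = {D, F, H, N}; {A, N}⁺ = {A, N}; {A, F}⁺ = {A, C, D, E, F, H, K} — none reach the full schema.
{A, K, N}⁺: AK→DEH adds D, E, H; E→C adds C; ADE→CFK adds F → {A, C, D, E, F, H, K, N}. Minimal: {K, N}⁺ = {K, N}; {A, N}⁺ = {A, N}; {A, K}⁺ = {A, C, D, E, F, H, K} — none reach the full schema.
{C, D, N}⁺: CD→AF adds A, F; F→DH adds H; CFH→AE adds E; ADE→CFK adds K → {A, C, D, E, F, H, K, N}. Minimal: {D, N}⁺ = {D, N}; {C, N}⁺ = {C, N}; {C, D}⁺ = {A, C, D, E, F, H, K} — none reach the full schema.
{C, F, N}⁺: F→DH adds D, H; CFH→AE adds A, E; ADE→CFK adds K → {A, C, D, E, F, H, K, N}. Minimal: {F, N}⁺ = {D, F, H, N}; {C, N}⁺ = {C, N}; {C, F}⁺ = {A, C, D, E, F, H, K} — none reach the full schema.
{D, E, N}⁺: E→C adds C; CD→AF adds A, F; ADE→CFK adds K; F→DH adds H → {A, C, D, E, F, H, K, N}. Minimal: {E, N}⁺ = {C, E, N}; {D, N}⁺ = {D, N}; {D, E}⁺ = {A, C, D, E, F, H, K} — none reach the full schema.
{E, F, N}⁺: F→DH adds D, H; E→C adds C; CFH→AE adds A; ADE→CFK adds K → {A, C, D, E, F, H, K, N}. Minimal: {F, N}⁺ = {D, F, H, N}; {E, N}⁺ = {C, E, N}; {E, F}⁺ = {A, C, D, E, F, H, K} — none reach the full schema.
Any other superkey contains one of these as a subset, so there are no further candidate keys.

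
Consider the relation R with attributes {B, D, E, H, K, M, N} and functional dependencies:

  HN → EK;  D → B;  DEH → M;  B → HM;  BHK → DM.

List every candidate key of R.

{B, N}; {D, N}

Attribute N never appears on the right-hand side of any dependency, so N must belong to every candidate key.
{N}⁺ = {N}, which is not all of the schema, so we must add further attributes.
{B, N}⁺: B→HM adds H, M; HN→EK adds E, K; BHK→DM adds D → {B, D, E, H, K, M, N}. Minimal: {N}⁺ = {N}; {B}⁺ = {B, H, M} — none reach the full schema.
{D, N}⁺: D→B adds B; B→HM adds H, M; HN→EK adds E, K → {B, D, E, H, K, M, N}. Minimal: {N}⁺ = {N}; {D}⁺ = {B, D, H, M} — none reach the full schema.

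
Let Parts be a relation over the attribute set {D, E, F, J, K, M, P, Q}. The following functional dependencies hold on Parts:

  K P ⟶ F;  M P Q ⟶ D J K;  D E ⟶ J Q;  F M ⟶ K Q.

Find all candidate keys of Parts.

DEMP; EFMP; EKMP; EMPQ

Attributes E, M, P never appear on any right-hand side, so every candidate key must contain {E, M, P}.
{E, M, P}⁺ = {E, M, P}, which is not all of the schema, so we must add further attributes.
{D, E, M, P}⁺: DE→JQ adds J, Q; MPQ→DJK adds K; KP→F adds F → {D, E, F, J, K, M, P, Q}.
{E, F, M, P}⁺: FM→KQ adds K, Q; MPQ→DJK adds D, J → {D, E, F, J, K, M, P, Q}.
{E, K, M, P}⁺: KP→F adds F; FM→KQ adds Q; MPQ→DJK adds D, J → {D, E, F, J, K, M, P, Q}.
{E, M, P, Q}⁺: MPQ→DJK adds D, J, K; KP→F adds F → {D, E, F, J, K, M, P, Q}.
Any other superkey contains one of these as a subset, so there are no further candidate keys.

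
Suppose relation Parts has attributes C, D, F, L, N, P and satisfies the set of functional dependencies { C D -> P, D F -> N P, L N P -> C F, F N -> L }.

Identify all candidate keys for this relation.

{D, F}, {C, D, L, N}, {D, L, N, P}

Attribute D never appears on the right-hand side of any dependency, so D must belong to every candidate key.
{D}⁺ = {D}, which is not all of the schema, so we must add further attributes.
{D, F}⁺: DF→NP adds N, P; FN→L adds L; LNP→CF adds C → {C, D, F, L, N, P}.
{C, D, L, N}⁺: CD→P adds P; LNP→CF adds F → {C, D, F, L, N, P}.
{D, L, N, P}⁺: LNP→CF adds C, F → {C, D, F, L, N, P}.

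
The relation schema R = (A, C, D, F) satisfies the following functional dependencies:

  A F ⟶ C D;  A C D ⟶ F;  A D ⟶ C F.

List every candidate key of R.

Attribute A never appears on the right-hand side of any dependency, so A must belong to every candidate key.
{A}⁺ = {A}, which is not all of the schema, so we must add further attributes.
{A, D}⁺: AD→CF adds C, F → {A, C, D, F}.
{A, F}⁺: AF→CD adds C, D → {A, C, D, F}.
Any other superkey contains one of these as a subset, so there are no further candidate keys.

{A, D}, {A, F}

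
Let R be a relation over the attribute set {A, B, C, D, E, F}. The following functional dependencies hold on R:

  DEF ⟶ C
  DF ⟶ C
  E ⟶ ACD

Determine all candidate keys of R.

Attributes B, E, F never appear on any right-hand side, so every candidate key must contain {B, E, F}.
{B, E, F}⁺ = {A, B, C, D, E, F}, which is all of the schema, so {B, E, F} is the only candidate key.

{B, E, F}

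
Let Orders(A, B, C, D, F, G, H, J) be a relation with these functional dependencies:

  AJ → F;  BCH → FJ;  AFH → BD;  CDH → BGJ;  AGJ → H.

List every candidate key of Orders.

Attributes A, C never appear on any right-hand side, so every candidate key must contain {A, C}.
{A, C}⁺ = {A, C}, which is not all of the schema, so we must add further attributes.
{A, B, C, H}⁺: BCH→FJ adds F, J; AFH→BD adds D; CDH→BGJ adds G → {A, B, C, D, F, G, H, J}. Minimal: {B, C, H}⁺ = {B, C, F, H, J}; {A, C, H}⁺ = {A, C, H}; {A, B, H}⁺ = {A, B, H}; … — none reach the full schema.
{A, C, D, H}⁺: CDH→BGJ adds B, G, J; AJ→F adds F → {A, B, C, D, F, G, H, J}. Minimal: {C, D, H}⁺ = {B, C, D, F, G, H, J}; {A, D, H}⁺ = {A, D, H}; {A, C, H}⁺ = {A, C, H}; … — none reach the full schema.
{A, C, F, H}⁺: AFH→BD adds B, D; CDH→BGJ adds G, J → {A, B, C, D, F, G, H, J}. Minimal: {C, F, H}⁺ = {C, F, H}; {A, F, H}⁺ = {A, B, D, F, H}; {A, C, H}⁺ = {A, C, H}; … — none reach the full schema.
{A, C, G, J}⁺: AJ→F adds F; AGJ→H adds H; AFH→BD adds B, D → {A, B, C, D, F, G, H, J}. Minimal: {C, G, J}⁺ = {C, G, J}; {A, G, J}⁺ = {A, B, D, F, G, H, J}; {A, C, J}⁺ = {A, C, F, J}; … — none reach the full schema.
{A, C, H, J}⁺: AJ→F adds F; AFH→BD adds B, D; CDH→BGJ adds G → {A, B, C, D, F, G, H, J}. Minimal: {C, H, J}⁺ = {C, H, J}; {A, H, J}⁺ = {A, B, D, F, H, J}; {A, C, J}⁺ = {A, C, F, J}; … — none reach the full schema.
Any other superkey contains one of these as a subset, so there are no further candidate keys.

ABCH, ACDH, ACFH, ACGJ, ACHJ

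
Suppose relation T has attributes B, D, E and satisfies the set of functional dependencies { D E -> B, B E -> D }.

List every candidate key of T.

BE; DE

{B, E}⁺: BE→D adds D → {B, D, E}.
{D, E}⁺: DE→B adds B → {B, D, E}.
Any other superkey contains one of these as a subset, so there are no further candidate keys.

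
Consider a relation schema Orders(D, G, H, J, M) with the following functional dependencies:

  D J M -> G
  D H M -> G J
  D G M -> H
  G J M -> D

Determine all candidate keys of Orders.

{D, G, M}⁺: DGM→H adds H; DHM→GJ adds J → {D, G, H, J, M}. Minimal: {G, M}⁺ = {G, M}; {D, M}⁺ = {D, M}; {D, G}⁺ = {D, G} — none reach the full schema.
{D, H, M}⁺: DHM→GJ adds G, J → {D, G, H, J, M}. Minimal: {H, M}⁺ = {H, M}; {D, M}⁺ = {D, M}; {D, H}⁺ = {D, H} — none reach the full schema.
{D, J, M}⁺: DJM→G adds G; DGM→H adds H → {D, G, H, J, M}. Minimal: {J, M}⁺ = {J, M}; {D, M}⁺ = {D, M}; {D, J}⁺ = {D, J} — none reach the full schema.
{G, J, M}⁺: GJM→D adds D; DGM→H adds H → {D, G, H, J, M}. Minimal: {J, M}⁺ = {J, M}; {G, M}⁺ = {G, M}; {G, J}⁺ = {G, J} — none reach the full schema.
Any other superkey contains one of these as a subset, so there are no further candidate keys.

{D, G, M}; {D, H, M}; {D, J, M}; {G, J, M}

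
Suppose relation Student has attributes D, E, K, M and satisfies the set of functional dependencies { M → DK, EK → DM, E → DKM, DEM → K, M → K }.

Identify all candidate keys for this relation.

(E)

Attribute E never appears on the right-hand side of any dependency, so E must belong to every candidate key.
{E}⁺ = {D, E, K, M}, which is all of the schema, so {E} is the only candidate key.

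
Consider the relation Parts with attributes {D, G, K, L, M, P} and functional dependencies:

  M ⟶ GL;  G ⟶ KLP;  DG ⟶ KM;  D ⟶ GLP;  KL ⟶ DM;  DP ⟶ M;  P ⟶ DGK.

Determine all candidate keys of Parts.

{D}⁺: D→GLP adds G, L, P; DP→M adds M; P→DGK adds K → {D, G, K, L, M, P}.
{G}⁺: G→KLP adds K, L, P; KL→DM adds D, M → {D, G, K, L, M, P}.
{M}⁺: M→GL adds G, L; G→KLP adds K, P; KL→DM adds D → {D, G, K, L, M, P}.
{P}⁺: P→DGK adds D, G, K; G→KLP adds L; DG→KM adds M → {D, G, K, L, M, P}.
{K, L}⁺: KL→DM adds D, M; M→GL adds G; G→KLP adds P → {D, G, K, L, M, P}. Minimal: {L}⁺ = {L}; {K}⁺ = {K} — none reach the full schema.

{D}, {G}, {M}, {P}, {K, L}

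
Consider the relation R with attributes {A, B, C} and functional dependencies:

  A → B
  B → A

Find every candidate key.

{A, C}, {B, C}

{A, C}⁺: A→B adds B → {A, B, C}. Minimal: {C}⁺ = {C}; {A}⁺ = {A, B} — none reach the full schema.
{B, C}⁺: B→A adds A → {A, B, C}. Minimal: {C}⁺ = {C}; {B}⁺ = {A, B} — none reach the full schema.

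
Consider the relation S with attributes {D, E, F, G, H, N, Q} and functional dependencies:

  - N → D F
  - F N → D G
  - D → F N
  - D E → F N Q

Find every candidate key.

(D, E, H), (E, H, N)

Attributes E, H never appear on any right-hand side, so every candidate key must contain {E, H}.
{E, H}⁺ = {E, H}, which is not all of the schema, so we must add further attributes.
{D, E, H}⁺: D→FN adds F, N; DE→FNQ adds Q; FN→DG adds G → {D, E, F, G, H, N, Q}.
{E, H, N}⁺: N→DF adds D, F; FN→DG adds G; DE→FNQ adds Q → {D, E, F, G, H, N, Q}.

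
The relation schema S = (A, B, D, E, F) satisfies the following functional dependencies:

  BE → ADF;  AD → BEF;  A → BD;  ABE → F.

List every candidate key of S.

{A}⁺: A→BD adds B, D; AD→BEF adds E, F → {A, B, D, E, F}.
{B, E}⁺: BE→ADF adds A, D, F → {A, B, D, E, F}. Minimal: {E}⁺ = {E}; {B}⁺ = {B} — none reach the full schema.
Any other superkey contains one of these as a subset, so there are no further candidate keys.

{A}; {B, E}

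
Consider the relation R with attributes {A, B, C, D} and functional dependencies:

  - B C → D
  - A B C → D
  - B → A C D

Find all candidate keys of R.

Attribute B never appears on the right-hand side of any dependency, so B must belong to every candidate key.
{B}⁺ = {A, B, C, D}, which is all of the schema, so {B} is the only candidate key.

{B}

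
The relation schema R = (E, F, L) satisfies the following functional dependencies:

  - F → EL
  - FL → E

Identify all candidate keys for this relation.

Attribute F never appears on the right-hand side of any dependency, so F must belong to every candidate key.
{F}⁺ = {E, F, L}, which is all of the schema, so {F} is the only candidate key.

{F}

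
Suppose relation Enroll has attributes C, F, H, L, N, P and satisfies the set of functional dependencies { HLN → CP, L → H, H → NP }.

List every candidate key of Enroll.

{F, L}

{F, L}⁺: L→H adds H; H→NP adds N, P; HLN→CP adds C → {C, F, H, L, N, P}.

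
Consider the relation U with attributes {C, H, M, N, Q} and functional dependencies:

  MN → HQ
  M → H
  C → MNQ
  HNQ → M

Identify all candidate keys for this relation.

Attribute C never appears on the right-hand side of any dependency, so C must belong to every candidate key.
{C}⁺ = {C, H, M, N, Q}, which is all of the schema, so {C} is the only candidate key.

(C)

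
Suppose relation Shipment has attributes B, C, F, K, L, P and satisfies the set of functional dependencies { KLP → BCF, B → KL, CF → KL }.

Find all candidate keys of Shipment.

{B, P}⁺: B→KL adds K, L; KLP→BCF adds C, F → {B, C, F, K, L, P}. Minimal: {P}⁺ = {P}; {B}⁺ = {B, K, L} — none reach the full schema.
{C, F, P}⁺: CF→KL adds K, L; KLP→BCF adds B → {B, C, F, K, L, P}. Minimal: {F, P}⁺ = {F, P}; {C, P}⁺ = {C, P}; {C, F}⁺ = {C, F, K, L} — none reach the full schema.
{K, L, P}⁺: KLP→BCF adds B, C, F → {B, C, F, K, L, P}. Minimal: {L, P}⁺ = {L, P}; {K, P}⁺ = {K, P}; {K, L}⁺ = {K, L} — none reach the full schema.

{B, P}; {C, F, P}; {K, L, P}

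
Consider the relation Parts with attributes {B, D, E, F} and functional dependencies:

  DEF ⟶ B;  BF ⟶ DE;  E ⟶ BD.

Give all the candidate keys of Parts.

{B, F}, {E, F}

Attribute F never appears on the right-hand side of any dependency, so F must belong to every candidate key.
{F}⁺ = {F}, which is not all of the schema, so we must add further attributes.
{B, F}⁺: BF→DE adds D, E → {B, D, E, F}. Minimal: {F}⁺ = {F}; {B}⁺ = {B} — none reach the full schema.
{E, F}⁺: E→BD adds B, D → {B, D, E, F}. Minimal: {F}⁺ = {F}; {E}⁺ = {B, D, E} — none reach the full schema.
Any other superkey contains one of these as a subset, so there are no further candidate keys.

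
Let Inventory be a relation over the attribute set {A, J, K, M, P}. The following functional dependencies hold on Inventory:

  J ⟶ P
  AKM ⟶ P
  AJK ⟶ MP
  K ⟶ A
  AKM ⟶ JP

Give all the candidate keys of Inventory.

(J, K), (K, M)

Attribute K never appears on the right-hand side of any dependency, so K must belong to every candidate key.
{K}⁺ = {A, K}, which is not all of the schema, so we must add further attributes.
{J, K}⁺: J→P adds P; K→A adds A; AJK→MP adds M → {A, J, K, M, P}. Minimal: {K}⁺ = {A, K}; {J}⁺ = {J, P} — none reach the full schema.
{K, M}⁺: K→A adds A; AKM→JP adds J, P → {A, J, K, M, P}. Minimal: {M}⁺ = {M}; {K}⁺ = {A, K} — none reach the full schema.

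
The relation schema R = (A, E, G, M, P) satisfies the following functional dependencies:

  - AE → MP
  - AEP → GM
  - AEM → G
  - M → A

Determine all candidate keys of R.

{A, E}⁺: AE→MP adds M, P; AEP→GM adds G → {A, E, G, M, P}. Minimal: {E}⁺ = {E}; {A}⁺ = {A} — none reach the full schema.
{E, M}⁺: M→A adds A; AE→MP adds P; AEP→GM adds G → {A, E, G, M, P}. Minimal: {M}⁺ = {A, M}; {E}⁺ = {E} — none reach the full schema.
Any other superkey contains one of these as a subset, so there are no further candidate keys.

{A, E}, {E, M}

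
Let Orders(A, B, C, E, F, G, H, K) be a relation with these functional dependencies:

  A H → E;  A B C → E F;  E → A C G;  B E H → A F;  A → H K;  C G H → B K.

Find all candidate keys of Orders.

{A}⁺: A→HK adds H, K; AH→E adds E; E→ACG adds C, G; CGH→BK adds B; ABC→EF adds F → {A, B, C, E, F, G, H, K}.
{E}⁺: E→ACG adds A, C, G; A→HK adds H, K; CGH→BK adds B; ABC→EF adds F → {A, B, C, E, F, G, H, K}.
Any other superkey contains one of these as a subset, so there are no further candidate keys.

{A}, {E}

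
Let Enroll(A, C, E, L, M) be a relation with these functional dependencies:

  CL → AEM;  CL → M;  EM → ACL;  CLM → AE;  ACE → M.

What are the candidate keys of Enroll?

{C, L}; {E, M}; {A, C, E}

{C, L}⁺: CL→AEM adds A, E, M → {A, C, E, L, M}. Minimal: {L}⁺ = {L}; {C}⁺ = {C} — none reach the full schema.
{E, M}⁺: EM→ACL adds A, C, L → {A, C, E, L, M}. Minimal: {M}⁺ = {M}; {E}⁺ = {E} — none reach the full schema.
{A, C, E}⁺: ACE→M adds M; EM→ACL adds L → {A, C, E, L, M}. Minimal: {C, E}⁺ = {C, E}; {A, E}⁺ = {A, E}; {A, C}⁺ = {A, C} — none reach the full schema.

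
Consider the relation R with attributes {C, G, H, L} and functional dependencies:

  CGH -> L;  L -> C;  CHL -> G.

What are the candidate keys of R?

HL, CGH

{H, L}⁺: L→C adds C; CHL→G adds G → {C, G, H, L}.
{C, G, H}⁺: CGH→L adds L → {C, G, H, L}.
Any other superkey contains one of these as a subset, so there are no further candidate keys.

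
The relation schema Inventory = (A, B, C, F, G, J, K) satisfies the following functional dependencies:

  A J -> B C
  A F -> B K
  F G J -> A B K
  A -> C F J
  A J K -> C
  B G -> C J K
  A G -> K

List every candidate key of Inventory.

Attribute G never appears on the right-hand side of any dependency, so G must belong to every candidate key.
{G}⁺ = {G}, which is not all of the schema, so we must add further attributes.
{A, G}⁺: A→CFJ adds C, F, J; AG→K adds K; AJ→BC adds B → {A, B, C, F, G, J, K}.
{B, F, G}⁺: BG→CJK adds C, J, K; FGJ→ABK adds A → {A, B, C, F, G, J, K}.
{F, G, J}⁺: FGJ→ABK adds A, B, K; A→CFJ adds C → {A, B, C, F, G, J, K}.
Any other superkey contains one of these as a subset, so there are no further candidate keys.

(A, G), (B, F, G), (F, G, J)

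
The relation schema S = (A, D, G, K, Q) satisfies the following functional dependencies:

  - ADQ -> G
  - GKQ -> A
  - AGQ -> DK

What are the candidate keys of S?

(A, D, Q), (A, G, Q), (G, K, Q)

Attribute Q never appears on the right-hand side of any dependency, so Q must belong to every candidate key.
{Q}⁺ = {Q}, which is not all of the schema, so we must add further attributes.
{A, D, Q}⁺: ADQ→G adds G; AGQ→DK adds K → {A, D, G, K, Q}. Minimal: {D, Q}⁺ = {D, Q}; {A, Q}⁺ = {A, Q}; {A, D}⁺ = {A, D} — none reach the full schema.
{A, G, Q}⁺: AGQ→DK adds D, K → {A, D, G, K, Q}. Minimal: {G, Q}⁺ = {G, Q}; {A, Q}⁺ = {A, Q}; {A, G}⁺ = {A, G} — none reach the full schema.
{G, K, Q}⁺: GKQ→A adds A; AGQ→DK adds D → {A, D, G, K, Q}. Minimal: {K, Q}⁺ = {K, Q}; {G, Q}⁺ = {G, Q}; {G, K}⁺ = {G, K} — none reach the full schema.
Any other superkey contains one of these as a subset, so there are no further candidate keys.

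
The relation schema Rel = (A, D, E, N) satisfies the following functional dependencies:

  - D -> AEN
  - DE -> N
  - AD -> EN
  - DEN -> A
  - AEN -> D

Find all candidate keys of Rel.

{D}, {A, E, N}

{D}⁺: D→AEN adds A, E, N → {A, D, E, N}.
{A, E, N}⁺: AEN→D adds D → {A, D, E, N}.
Any other superkey contains one of these as a subset, so there are no further candidate keys.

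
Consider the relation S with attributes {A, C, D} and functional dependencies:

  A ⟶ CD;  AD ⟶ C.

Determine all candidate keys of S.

A

{A}⁺: A→CD adds C, D → {A, C, D}.
No other minimal superkey exists.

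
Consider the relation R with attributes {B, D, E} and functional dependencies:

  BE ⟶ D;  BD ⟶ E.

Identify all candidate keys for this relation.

BD; BE

{B, D}⁺: BD→E adds E → {B, D, E}.
{B, E}⁺: BE→D adds D → {B, D, E}.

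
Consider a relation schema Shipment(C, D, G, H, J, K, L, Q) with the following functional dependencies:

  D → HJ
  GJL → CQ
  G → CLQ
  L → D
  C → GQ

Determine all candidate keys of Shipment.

{C, K}⁺: C→GQ adds G, Q; G→CLQ adds L; L→D adds D; D→HJ adds H, J → {C, D, G, H, J, K, L, Q}. Minimal: {K}⁺ = {K}; {C}⁺ = {C, D, G, H, J, L, Q} — none reach the full schema.
{G, K}⁺: G→CLQ adds C, L, Q; L→D adds D; D→HJ adds H, J → {C, D, G, H, J, K, L, Q}. Minimal: {K}⁺ = {K}; {G}⁺ = {C, D, G, H, J, L, Q} — none reach the full schema.
Any other superkey contains one of these as a subset, so there are no further candidate keys.

{C, K}; {G, K}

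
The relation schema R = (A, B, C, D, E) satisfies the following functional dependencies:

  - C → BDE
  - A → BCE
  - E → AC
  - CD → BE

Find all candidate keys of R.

{A}⁺: A→BCE adds B, C, E; C→BDE adds D → {A, B, C, D, E}.
{C}⁺: C→BDE adds B, D, E; E→AC adds A → {A, B, C, D, E}.
{E}⁺: E→AC adds A, C; C→BDE adds B, D → {A, B, C, D, E}.
Any other superkey contains one of these as a subset, so there are no further candidate keys.

A, C, E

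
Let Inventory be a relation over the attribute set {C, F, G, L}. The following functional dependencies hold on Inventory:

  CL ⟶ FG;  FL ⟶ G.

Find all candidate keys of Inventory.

Attributes C, L never appear on any right-hand side, so every candidate key must contain {C, L}.
{C, L}⁺ = {C, F, G, L}, which is all of the schema, so {C, L} is the only candidate key.

CL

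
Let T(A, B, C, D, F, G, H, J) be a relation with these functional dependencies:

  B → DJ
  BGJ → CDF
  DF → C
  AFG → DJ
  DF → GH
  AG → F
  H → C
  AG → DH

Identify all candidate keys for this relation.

Attributes A, B never appear on any right-hand side, so every candidate key must contain {A, B}.
{A, B}⁺ = {A, B, D, J}, which is not all of the schema, so we must add further attributes.
{A, B, F}⁺: B→DJ adds D, J; DF→C adds C; DF→GH adds G, H → {A, B, C, D, F, G, H, J}.
{A, B, G}⁺: B→DJ adds D, J; BGJ→CDF adds C, F; DF→GH adds H → {A, B, C, D, F, G, H, J}.

ABF; ABG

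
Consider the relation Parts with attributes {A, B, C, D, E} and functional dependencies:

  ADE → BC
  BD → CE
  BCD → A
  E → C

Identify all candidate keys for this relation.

Attribute D never appears on the right-hand side of any dependency, so D must belong to every candidate key.
{D}⁺ = {D}, which is not all of the schema, so we must add further attributes.
{B, D}⁺: BD→CE adds C, E; BCD→A adds A → {A, B, C, D, E}.
{A, D, E}⁺: ADE→BC adds B, C → {A, B, C, D, E}.

{B, D}, {A, D, E}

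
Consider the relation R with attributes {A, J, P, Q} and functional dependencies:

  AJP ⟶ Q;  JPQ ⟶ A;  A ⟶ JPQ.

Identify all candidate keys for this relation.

{A}⁺: A→JPQ adds J, P, Q → {A, J, P, Q}.
{J, P, Q}⁺: JPQ→A adds A → {A, J, P, Q}.
Any other superkey contains one of these as a subset, so there are no further candidate keys.

(A); (J, P, Q)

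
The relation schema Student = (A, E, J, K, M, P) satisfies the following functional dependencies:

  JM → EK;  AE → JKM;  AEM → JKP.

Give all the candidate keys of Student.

{A, E}, {A, J, M}

Attribute A never appears on the right-hand side of any dependency, so A must belong to every candidate key.
{A}⁺ = {A}, which is not all of the schema, so we must add further attributes.
{A, E}⁺: AE→JKM adds J, K, M; AEM→JKP adds P → {A, E, J, K, M, P}. Minimal: {E}⁺ = {E}; {A}⁺ = {A} — none reach the full schema.
{A, J, M}⁺: JM→EK adds E, K; AEM→JKP adds P → {A, E, J, K, M, P}. Minimal: {J, M}⁺ = {E, J, K, M}; {A, M}⁺ = {A, M}; {A, J}⁺ = {A, J} — none reach the full schema.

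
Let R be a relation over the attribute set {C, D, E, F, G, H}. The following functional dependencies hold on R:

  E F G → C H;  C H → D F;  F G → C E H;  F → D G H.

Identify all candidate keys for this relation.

{F}; {C, H}

{F}⁺: F→DGH adds D, G, H; FG→CEH adds C, E → {C, D, E, F, G, H}.
{C, H}⁺: CH→DF adds D, F; F→DGH adds G; FG→CEH adds E → {C, D, E, F, G, H}.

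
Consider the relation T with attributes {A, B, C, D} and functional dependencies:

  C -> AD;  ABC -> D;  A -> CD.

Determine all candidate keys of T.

{A, B}⁺: A→CD adds C, D → {A, B, C, D}. Minimal: {B}⁺ = {B}; {A}⁺ = {A, C, D} — none reach the full schema.
{B, C}⁺: C→AD adds A, D → {A, B, C, D}. Minimal: {C}⁺ = {A, C, D}; {B}⁺ = {B} — none reach the full schema.

AB; BC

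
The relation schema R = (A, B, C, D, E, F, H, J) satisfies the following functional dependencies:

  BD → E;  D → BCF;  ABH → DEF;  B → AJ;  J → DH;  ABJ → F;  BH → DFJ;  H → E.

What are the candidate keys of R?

{B}, {D}, {J}

{B}⁺: B→AJ adds A, J; J→DH adds D, H; ABJ→F adds F; H→E adds E; D→BCF adds C → {A, B, C, D, E, F, H, J}.
{D}⁺: D→BCF adds B, C, F; B→AJ adds A, J; J→DH adds H; H→E adds E → {A, B, C, D, E, F, H, J}.
{J}⁺: J→DH adds D, H; H→E adds E; D→BCF adds B, C, F; B→AJ adds A → {A, B, C, D, E, F, H, J}.
Any other superkey contains one of these as a subset, so there are no further candidate keys.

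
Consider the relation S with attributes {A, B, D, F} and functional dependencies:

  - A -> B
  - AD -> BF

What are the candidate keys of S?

{A, D}⁺: A→B adds B; AD→BF adds F → {A, B, D, F}.

(A, D)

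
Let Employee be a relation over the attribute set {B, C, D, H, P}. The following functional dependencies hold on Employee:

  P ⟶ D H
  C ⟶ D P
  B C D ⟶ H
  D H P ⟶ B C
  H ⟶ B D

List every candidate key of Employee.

{C}, {P}

{C}⁺: C→DP adds D, P; P→DH adds H; DHP→BC adds B → {B, C, D, H, P}.
{P}⁺: P→DH adds D, H; DHP→BC adds B, C → {B, C, D, H, P}.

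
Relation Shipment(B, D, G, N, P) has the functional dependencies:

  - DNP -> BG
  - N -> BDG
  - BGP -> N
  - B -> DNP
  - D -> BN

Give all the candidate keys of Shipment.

{B}⁺: B→DNP adds D, N, P; DNP→BG adds G → {B, D, G, N, P}.
{D}⁺: D→BN adds B, N; N→BDG adds G; B→DNP adds P → {B, D, G, N, P}.
{N}⁺: N→BDG adds B, D, G; B→DNP adds P → {B, D, G, N, P}.
Any other superkey contains one of these as a subset, so there are no further candidate keys.

{B}, {D}, {N}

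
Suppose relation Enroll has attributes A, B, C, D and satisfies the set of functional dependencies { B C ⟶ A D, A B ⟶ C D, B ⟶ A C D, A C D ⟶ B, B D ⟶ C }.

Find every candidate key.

{B}, {A, C, D}

{B}⁺: B→ACD adds A, C, D → {A, B, C, D}.
{A, C, D}⁺: ACD→B adds B → {A, B, C, D}. Minimal: {C, D}⁺ = {C, D}; {A, D}⁺ = {A, D}; {A, C}⁺ = {A, C} — none reach the full schema.
Any other superkey contains one of these as a subset, so there are no further candidate keys.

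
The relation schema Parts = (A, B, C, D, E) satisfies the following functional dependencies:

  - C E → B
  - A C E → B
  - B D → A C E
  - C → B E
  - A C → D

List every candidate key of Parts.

{A, C}, {B, D}, {C, D}

{A, C}⁺: C→BE adds B, E; AC→D adds D → {A, B, C, D, E}. Minimal: {C}⁺ = {B, C, E}; {A}⁺ = {A} — none reach the full schema.
{B, D}⁺: BD→ACE adds A, C, E → {A, B, C, D, E}. Minimal: {D}⁺ = {D}; {B}⁺ = {B} — none reach the full schema.
{C, D}⁺: C→BE adds B, E; BD→ACE adds A → {A, B, C, D, E}. Minimal: {D}⁺ = {D}; {C}⁺ = {B, C, E} — none reach the full schema.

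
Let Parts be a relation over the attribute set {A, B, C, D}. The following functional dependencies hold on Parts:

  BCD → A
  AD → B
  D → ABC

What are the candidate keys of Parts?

{D}⁺: D→ABC adds A, B, C → {A, B, C, D}.
No other minimal superkey exists.

(D)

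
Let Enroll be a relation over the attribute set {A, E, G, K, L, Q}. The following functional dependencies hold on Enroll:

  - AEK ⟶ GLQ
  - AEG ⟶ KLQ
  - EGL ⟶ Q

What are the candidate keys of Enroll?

{A, E, G}⁺: AEG→KLQ adds K, L, Q → {A, E, G, K, L, Q}.
{A, E, K}⁺: AEK→GLQ adds G, L, Q → {A, E, G, K, L, Q}.
Any other superkey contains one of these as a subset, so there are no further candidate keys.

{A, E, G}, {A, E, K}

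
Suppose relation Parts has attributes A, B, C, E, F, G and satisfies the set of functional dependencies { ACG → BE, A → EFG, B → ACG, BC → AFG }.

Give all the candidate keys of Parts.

{B}⁺: B→ACG adds A, C, G; BC→AFG adds F; ACG→BE adds E → {A, B, C, E, F, G}.
{A, C}⁺: A→EFG adds E, F, G; ACG→BE adds B → {A, B, C, E, F, G}.

B, AC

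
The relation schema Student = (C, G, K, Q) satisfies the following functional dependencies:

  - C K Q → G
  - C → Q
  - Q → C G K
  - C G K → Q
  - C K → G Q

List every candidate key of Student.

{C}; {Q}

{C}⁺: C→Q adds Q; Q→CGK adds G, K → {C, G, K, Q}.
{Q}⁺: Q→CGK adds C, G, K → {C, G, K, Q}.
Any other superkey contains one of these as a subset, so there are no further candidate keys.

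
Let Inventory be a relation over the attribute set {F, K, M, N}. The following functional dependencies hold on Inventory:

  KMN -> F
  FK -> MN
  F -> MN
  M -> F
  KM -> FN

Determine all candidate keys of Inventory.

(F, K); (K, M)

Attribute K never appears on the right-hand side of any dependency, so K must belong to every candidate key.
{K}⁺ = {K}, which is not all of the schema, so we must add further attributes.
{F, K}⁺: FK→MN adds M, N → {F, K, M, N}.
{K, M}⁺: M→F adds F; KM→FN adds N → {F, K, M, N}.
Any other superkey contains one of these as a subset, so there are no further candidate keys.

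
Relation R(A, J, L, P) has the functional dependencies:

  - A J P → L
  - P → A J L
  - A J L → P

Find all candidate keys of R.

{P}, {A, J, L}

{P}⁺: P→AJL adds A, J, L → {A, J, L, P}.
{A, J, L}⁺: AJL→P adds P → {A, J, L, P}.
Any other superkey contains one of these as a subset, so there are no further candidate keys.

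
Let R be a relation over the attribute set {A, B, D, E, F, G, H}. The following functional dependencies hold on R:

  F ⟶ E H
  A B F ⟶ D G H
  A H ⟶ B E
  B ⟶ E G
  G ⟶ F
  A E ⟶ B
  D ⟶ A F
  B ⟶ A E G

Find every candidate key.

B, D, AE, AF, AG, AH

{B}⁺: B→EG adds E, G; G→F adds F; B→AEG adds A; F→EH adds H; ABF→DGH adds D → {A, B, D, E, F, G, H}.
{D}⁺: D→AF adds A, F; F→EH adds E, H; AH→BE adds B; B→EG adds G → {A, B, D, E, F, G, H}.
{A, E}⁺: AE→B adds B; B→AEG adds G; G→F adds F; F→EH adds H; ABF→DGH adds D → {A, B, D, E, F, G, H}.
{A, F}⁺: F→EH adds E, H; AH→BE adds B; B→EG adds G; ABF→DGH adds D → {A, B, D, E, F, G, H}.
{A, G}⁺: G→F adds F; F→EH adds E, H; AH→BE adds B; ABF→DGH adds D → {A, B, D, E, F, G, H}.
{A, H}⁺: AH→BE adds B, E; B→EG adds G; G→F adds F; ABF→DGH adds D → {A, B, D, E, F, G, H}.
Any other superkey contains one of these as a subset, so there are no further candidate keys.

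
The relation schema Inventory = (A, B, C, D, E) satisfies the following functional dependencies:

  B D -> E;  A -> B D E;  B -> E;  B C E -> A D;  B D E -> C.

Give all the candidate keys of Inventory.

{A}⁺: A→BDE adds B, D, E; BDE→C adds C → {A, B, C, D, E}.
{B, C}⁺: B→E adds E; BCE→AD adds A, D → {A, B, C, D, E}. Minimal: {C}⁺ = {C}; {B}⁺ = {B, E} — none reach the full schema.
{B, D}⁺: BD→E adds E; BDE→C adds C; BCE→AD adds A → {A, B, C, D, E}. Minimal: {D}⁺ = {D}; {B}⁺ = {B, E} — none reach the full schema.

A; BC; BD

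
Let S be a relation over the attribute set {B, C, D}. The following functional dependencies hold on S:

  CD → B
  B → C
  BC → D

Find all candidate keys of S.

{B}; {C, D}

{B}⁺: B→C adds C; BC→D adds D → {B, C, D}.
{C, D}⁺: CD→B adds B → {B, C, D}.
Any other superkey contains one of these as a subset, so there are no further candidate keys.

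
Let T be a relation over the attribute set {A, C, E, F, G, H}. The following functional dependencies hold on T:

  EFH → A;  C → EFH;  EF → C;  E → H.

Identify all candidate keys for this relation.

(C, G), (E, F, G)

{C, G}⁺: C→EFH adds E, F, H; EFH→A adds A → {A, C, E, F, G, H}. Minimal: {G}⁺ = {G}; {C}⁺ = {A, C, E, F, H} — none reach the full schema.
{E, F, G}⁺: EF→C adds C; E→H adds H; EFH→A adds A → {A, C, E, F, G, H}. Minimal: {F, G}⁺ = {F, G}; {E, G}⁺ = {E, G, H}; {E, F}⁺ = {A, C, E, F, H} — none reach the full schema.
Any other superkey contains one of these as a subset, so there are no further candidate keys.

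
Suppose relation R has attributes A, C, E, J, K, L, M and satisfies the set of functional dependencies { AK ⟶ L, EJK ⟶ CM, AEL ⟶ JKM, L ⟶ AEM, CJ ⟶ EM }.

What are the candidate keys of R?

L, AK

{L}⁺: L→AEM adds A, E, M; AEL→JKM adds J, K; EJK→CM adds C → {A, C, E, J, K, L, M}.
{A, K}⁺: AK→L adds L; L→AEM adds E, M; AEL→JKM adds J; EJK→CM adds C → {A, C, E, J, K, L, M}. Minimal: {K}⁺ = {K}; {A}⁺ = {A} — none reach the full schema.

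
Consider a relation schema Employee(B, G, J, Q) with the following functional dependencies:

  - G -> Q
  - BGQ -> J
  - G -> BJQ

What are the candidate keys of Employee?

Attribute G never appears on the right-hand side of any dependency, so G must belong to every candidate key.
{G}⁺ = {B, G, J, Q}, which is all of the schema, so {G} is the only candidate key.

{G}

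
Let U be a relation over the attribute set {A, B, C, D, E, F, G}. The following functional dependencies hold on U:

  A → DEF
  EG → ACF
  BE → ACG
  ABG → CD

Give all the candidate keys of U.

AB, BE

Attribute B never appears on the right-hand side of any dependency, so B must belong to every candidate key.
{B}⁺ = {B}, which is not all of the schema, so we must add further attributes.
{A, B}⁺: A→DEF adds D, E, F; BE→ACG adds C, G → {A, B, C, D, E, F, G}.
{B, E}⁺: BE→ACG adds A, C, G; ABG→CD adds D; A→DEF adds F → {A, B, C, D, E, F, G}.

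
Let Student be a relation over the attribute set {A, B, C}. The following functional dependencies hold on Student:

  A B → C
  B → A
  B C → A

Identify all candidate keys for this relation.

Attribute B never appears on the right-hand side of any dependency, so B must belong to every candidate key.
{B}⁺ = {A, B, C}, which is all of the schema, so {B} is the only candidate key.

{B}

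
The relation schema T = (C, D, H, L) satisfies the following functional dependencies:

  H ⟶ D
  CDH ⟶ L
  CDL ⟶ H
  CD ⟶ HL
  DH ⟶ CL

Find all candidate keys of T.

{H}; {C, D}

{H}⁺: H→D adds D; DH→CL adds C, L → {C, D, H, L}.
{C, D}⁺: CD→HL adds H, L → {C, D, H, L}.
Any other superkey contains one of these as a subset, so there are no further candidate keys.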